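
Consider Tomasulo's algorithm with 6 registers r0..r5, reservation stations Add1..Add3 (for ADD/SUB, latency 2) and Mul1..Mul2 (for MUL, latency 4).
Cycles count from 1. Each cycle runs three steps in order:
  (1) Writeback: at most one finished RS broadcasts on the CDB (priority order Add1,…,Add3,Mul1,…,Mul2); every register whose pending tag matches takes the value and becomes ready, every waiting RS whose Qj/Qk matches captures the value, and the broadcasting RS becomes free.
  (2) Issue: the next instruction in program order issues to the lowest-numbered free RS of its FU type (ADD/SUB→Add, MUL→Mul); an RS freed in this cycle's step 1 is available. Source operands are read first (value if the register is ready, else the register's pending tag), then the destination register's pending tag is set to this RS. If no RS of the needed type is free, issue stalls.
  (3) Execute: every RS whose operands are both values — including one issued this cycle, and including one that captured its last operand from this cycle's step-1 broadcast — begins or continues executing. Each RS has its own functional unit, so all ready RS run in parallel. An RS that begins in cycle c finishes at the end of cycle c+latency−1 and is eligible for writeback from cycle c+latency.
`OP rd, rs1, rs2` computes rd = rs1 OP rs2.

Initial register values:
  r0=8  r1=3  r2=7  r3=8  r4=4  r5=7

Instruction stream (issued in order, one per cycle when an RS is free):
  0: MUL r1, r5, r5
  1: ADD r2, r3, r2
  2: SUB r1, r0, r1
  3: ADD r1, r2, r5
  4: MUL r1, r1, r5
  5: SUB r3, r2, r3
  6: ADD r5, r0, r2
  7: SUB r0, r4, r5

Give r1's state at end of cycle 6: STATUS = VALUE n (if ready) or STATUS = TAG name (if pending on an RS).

  c1: issue MUL r1<-Mul1  regs: r0:8,r1:Mul1,r2:7,r3:8,r4:4,r5:7
  c2: issue ADD r2<-Add1  regs: r0:8,r1:Mul1,r2:Add1,r3:8,r4:4,r5:7
  c3: issue SUB r1<-Add2  regs: r0:8,r1:Add2,r2:Add1,r3:8,r4:4,r5:7
  c4: CDB Add1=15; issue ADD r1<-Add1  regs: r0:8,r1:Add1,r2:15,r3:8,r4:4,r5:7
  c5: CDB Mul1=49; issue MUL r1<-Mul1  regs: r0:8,r1:Mul1,r2:15,r3:8,r4:4,r5:7
  c6: CDB Add1=22; issue SUB r3<-Add1  regs: r0:8,r1:Mul1,r2:15,r3:Add1,r4:4,r5:7

STATUS = TAG Mul1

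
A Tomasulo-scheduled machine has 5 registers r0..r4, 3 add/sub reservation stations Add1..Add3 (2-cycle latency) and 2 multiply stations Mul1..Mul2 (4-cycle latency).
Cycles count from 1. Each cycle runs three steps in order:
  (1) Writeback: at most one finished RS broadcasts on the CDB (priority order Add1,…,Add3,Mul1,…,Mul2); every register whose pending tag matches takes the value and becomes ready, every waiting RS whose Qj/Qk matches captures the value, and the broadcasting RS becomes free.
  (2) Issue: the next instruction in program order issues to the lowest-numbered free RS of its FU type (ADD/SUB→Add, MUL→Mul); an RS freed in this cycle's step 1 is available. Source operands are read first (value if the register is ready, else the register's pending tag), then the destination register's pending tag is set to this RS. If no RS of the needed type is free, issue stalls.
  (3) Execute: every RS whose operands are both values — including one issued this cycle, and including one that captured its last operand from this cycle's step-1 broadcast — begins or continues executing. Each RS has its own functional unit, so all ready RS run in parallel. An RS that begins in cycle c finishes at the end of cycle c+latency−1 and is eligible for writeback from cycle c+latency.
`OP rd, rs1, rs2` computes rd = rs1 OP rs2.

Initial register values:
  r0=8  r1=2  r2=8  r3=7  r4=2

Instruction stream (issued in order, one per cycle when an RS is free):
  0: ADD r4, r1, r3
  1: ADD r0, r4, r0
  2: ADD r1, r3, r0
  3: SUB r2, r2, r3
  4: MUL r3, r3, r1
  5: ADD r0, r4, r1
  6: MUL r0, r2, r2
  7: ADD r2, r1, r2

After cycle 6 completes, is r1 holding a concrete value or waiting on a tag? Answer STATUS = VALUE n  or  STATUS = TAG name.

  c1: issue ADD r4<-Add1  regs: r0:8,r1:2,r2:8,r3:7,r4:Add1
  c2: issue ADD r0<-Add2  regs: r0:Add2,r1:2,r2:8,r3:7,r4:Add1
  c3: CDB Add1=9; issue ADD r1<-Add1  regs: r0:Add2,r1:Add1,r2:8,r3:7,r4:9
  c4: issue SUB r2<-Add3  regs: r0:Add2,r1:Add1,r2:Add3,r3:7,r4:9
  c5: CDB Add2=17; issue MUL r3<-Mul1  regs: r0:17,r1:Add1,r2:Add3,r3:Mul1,r4:9
  c6: CDB Add3=1; issue ADD r0<-Add2  regs: r0:Add2,r1:Add1,r2:1,r3:Mul1,r4:9

STATUS = TAG Add1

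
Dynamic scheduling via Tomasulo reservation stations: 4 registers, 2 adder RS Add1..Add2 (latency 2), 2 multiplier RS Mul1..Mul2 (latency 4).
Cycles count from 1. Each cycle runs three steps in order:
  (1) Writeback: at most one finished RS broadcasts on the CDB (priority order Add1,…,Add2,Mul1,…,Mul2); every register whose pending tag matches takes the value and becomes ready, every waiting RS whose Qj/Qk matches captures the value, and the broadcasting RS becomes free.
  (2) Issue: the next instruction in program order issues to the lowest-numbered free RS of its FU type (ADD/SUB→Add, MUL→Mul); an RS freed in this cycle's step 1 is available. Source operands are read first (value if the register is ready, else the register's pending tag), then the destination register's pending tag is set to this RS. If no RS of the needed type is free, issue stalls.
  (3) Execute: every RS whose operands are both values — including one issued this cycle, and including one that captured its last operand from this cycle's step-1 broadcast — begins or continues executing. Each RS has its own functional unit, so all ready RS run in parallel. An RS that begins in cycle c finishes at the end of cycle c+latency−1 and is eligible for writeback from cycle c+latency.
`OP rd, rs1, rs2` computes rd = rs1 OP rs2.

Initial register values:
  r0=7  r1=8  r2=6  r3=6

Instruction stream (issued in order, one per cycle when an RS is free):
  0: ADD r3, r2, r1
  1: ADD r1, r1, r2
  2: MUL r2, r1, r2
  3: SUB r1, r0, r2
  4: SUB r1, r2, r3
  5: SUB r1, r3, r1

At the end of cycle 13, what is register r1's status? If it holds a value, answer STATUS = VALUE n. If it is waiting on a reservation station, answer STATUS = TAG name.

c1: issue ADD r3<-Add1 | r0:7,r1:8,r2:6,r3:Add1
c2: issue ADD r1<-Add2 | r0:7,r1:Add2,r2:6,r3:Add1
c3: CDB Add1=14; issue MUL r2<-Mul1 | r0:7,r1:Add2,r2:Mul1,r3:14
c4: CDB Add2=14; issue SUB r1<-Add1 | r0:7,r1:Add1,r2:Mul1,r3:14
c5: issue SUB r1<-Add2 | r0:7,r1:Add2,r2:Mul1,r3:14
c6: stall | r0:7,r1:Add2,r2:Mul1,r3:14
c7: stall | r0:7,r1:Add2,r2:Mul1,r3:14
c8: CDB Mul1=84; stall | r0:7,r1:Add2,r2:84,r3:14
c9: stall | r0:7,r1:Add2,r2:84,r3:14
c10: CDB Add1=-77; issue SUB r1<-Add1 | r0:7,r1:Add1,r2:84,r3:14
c11: CDB Add2=70 | r0:7,r1:Add1,r2:84,r3:14
c12: - | r0:7,r1:Add1,r2:84,r3:14
c13: CDB Add1=-56 | r0:7,r1:-56,r2:84,r3:14

STATUS = VALUE -56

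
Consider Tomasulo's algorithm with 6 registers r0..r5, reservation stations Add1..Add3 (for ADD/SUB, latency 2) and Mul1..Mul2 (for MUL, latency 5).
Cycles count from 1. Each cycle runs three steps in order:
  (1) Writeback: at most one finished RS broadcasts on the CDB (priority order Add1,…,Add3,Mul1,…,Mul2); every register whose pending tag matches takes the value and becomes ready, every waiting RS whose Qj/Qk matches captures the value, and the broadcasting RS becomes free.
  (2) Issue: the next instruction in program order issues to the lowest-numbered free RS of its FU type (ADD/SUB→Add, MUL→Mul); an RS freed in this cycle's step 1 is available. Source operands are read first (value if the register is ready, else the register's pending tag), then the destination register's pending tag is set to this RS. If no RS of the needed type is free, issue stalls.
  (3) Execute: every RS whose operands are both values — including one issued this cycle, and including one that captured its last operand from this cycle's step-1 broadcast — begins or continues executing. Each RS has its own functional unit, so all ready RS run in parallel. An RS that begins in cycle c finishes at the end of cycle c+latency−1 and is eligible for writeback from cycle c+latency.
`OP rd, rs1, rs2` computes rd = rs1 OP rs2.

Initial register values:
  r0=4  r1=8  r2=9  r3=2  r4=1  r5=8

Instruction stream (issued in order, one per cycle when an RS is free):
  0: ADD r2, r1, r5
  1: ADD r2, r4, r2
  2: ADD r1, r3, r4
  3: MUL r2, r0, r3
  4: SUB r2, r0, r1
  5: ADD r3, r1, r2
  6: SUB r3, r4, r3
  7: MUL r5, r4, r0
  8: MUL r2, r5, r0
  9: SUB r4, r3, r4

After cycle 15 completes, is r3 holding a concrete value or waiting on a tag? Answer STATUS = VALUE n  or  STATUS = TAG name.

c1: issue ADD r2<-Add1 | r0:4,r1:8,r2:Add1,r3:2,r4:1,r5:8
c2: issue ADD r2<-Add2 | r0:4,r1:8,r2:Add2,r3:2,r4:1,r5:8
c3: CDB Add1=16; issue ADD r1<-Add1 | r0:4,r1:Add1,r2:Add2,r3:2,r4:1,r5:8
c4: issue MUL r2<-Mul1 | r0:4,r1:Add1,r2:Mul1,r3:2,r4:1,r5:8
c5: CDB Add1=3; issue SUB r2<-Add1 | r0:4,r1:3,r2:Add1,r3:2,r4:1,r5:8
c6: CDB Add2=17; issue ADD r3<-Add2 | r0:4,r1:3,r2:Add1,r3:Add2,r4:1,r5:8
c7: CDB Add1=1; issue SUB r3<-Add1 | r0:4,r1:3,r2:1,r3:Add1,r4:1,r5:8
c8: issue MUL r5<-Mul2 | r0:4,r1:3,r2:1,r3:Add1,r4:1,r5:Mul2
c9: CDB Add2=4; stall | r0:4,r1:3,r2:1,r3:Add1,r4:1,r5:Mul2
c10: CDB Mul1=8; issue MUL r2<-Mul1 | r0:4,r1:3,r2:Mul1,r3:Add1,r4:1,r5:Mul2
c11: CDB Add1=-3; issue SUB r4<-Add1 | r0:4,r1:3,r2:Mul1,r3:-3,r4:Add1,r5:Mul2
c12: - | r0:4,r1:3,r2:Mul1,r3:-3,r4:Add1,r5:Mul2
c13: CDB Add1=-4 | r0:4,r1:3,r2:Mul1,r3:-3,r4:-4,r5:Mul2
c14: CDB Mul2=4 | r0:4,r1:3,r2:Mul1,r3:-3,r4:-4,r5:4
c15: - | r0:4,r1:3,r2:Mul1,r3:-3,r4:-4,r5:4

STATUS = VALUE -3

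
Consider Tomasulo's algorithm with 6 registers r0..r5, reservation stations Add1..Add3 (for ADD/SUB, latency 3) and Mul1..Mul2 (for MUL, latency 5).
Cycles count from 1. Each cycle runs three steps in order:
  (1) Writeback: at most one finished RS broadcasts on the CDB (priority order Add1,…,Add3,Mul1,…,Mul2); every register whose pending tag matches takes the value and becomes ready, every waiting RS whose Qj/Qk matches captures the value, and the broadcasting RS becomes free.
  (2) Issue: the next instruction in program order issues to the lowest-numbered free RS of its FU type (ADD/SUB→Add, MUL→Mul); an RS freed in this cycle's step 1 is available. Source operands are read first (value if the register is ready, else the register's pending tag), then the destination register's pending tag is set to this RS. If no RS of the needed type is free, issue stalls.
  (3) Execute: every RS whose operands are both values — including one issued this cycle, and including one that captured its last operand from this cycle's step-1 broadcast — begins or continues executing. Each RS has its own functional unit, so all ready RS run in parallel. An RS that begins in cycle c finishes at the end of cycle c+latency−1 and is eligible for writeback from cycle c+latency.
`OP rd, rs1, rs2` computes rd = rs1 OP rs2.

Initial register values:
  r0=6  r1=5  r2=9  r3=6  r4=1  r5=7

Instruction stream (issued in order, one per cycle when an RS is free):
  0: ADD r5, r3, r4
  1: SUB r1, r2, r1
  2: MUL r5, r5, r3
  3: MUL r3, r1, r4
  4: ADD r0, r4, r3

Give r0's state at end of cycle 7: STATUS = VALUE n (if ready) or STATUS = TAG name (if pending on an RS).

STATUS = TAG Add1

cycle 1: issue ADD r5<-Add1 // r0:6,r1:5,r2:9,r3:6,r4:1,r5:Add1
cycle 2: issue SUB r1<-Add2 // r0:6,r1:Add2,r2:9,r3:6,r4:1,r5:Add1
cycle 3: issue MUL r5<-Mul1 // r0:6,r1:Add2,r2:9,r3:6,r4:1,r5:Mul1
cycle 4: CDB Add1=7; issue MUL r3<-Mul2 // r0:6,r1:Add2,r2:9,r3:Mul2,r4:1,r5:Mul1
cycle 5: CDB Add2=4; issue ADD r0<-Add1 // r0:Add1,r1:4,r2:9,r3:Mul2,r4:1,r5:Mul1
cycle 6: - // r0:Add1,r1:4,r2:9,r3:Mul2,r4:1,r5:Mul1
cycle 7: - // r0:Add1,r1:4,r2:9,r3:Mul2,r4:1,r5:Mul1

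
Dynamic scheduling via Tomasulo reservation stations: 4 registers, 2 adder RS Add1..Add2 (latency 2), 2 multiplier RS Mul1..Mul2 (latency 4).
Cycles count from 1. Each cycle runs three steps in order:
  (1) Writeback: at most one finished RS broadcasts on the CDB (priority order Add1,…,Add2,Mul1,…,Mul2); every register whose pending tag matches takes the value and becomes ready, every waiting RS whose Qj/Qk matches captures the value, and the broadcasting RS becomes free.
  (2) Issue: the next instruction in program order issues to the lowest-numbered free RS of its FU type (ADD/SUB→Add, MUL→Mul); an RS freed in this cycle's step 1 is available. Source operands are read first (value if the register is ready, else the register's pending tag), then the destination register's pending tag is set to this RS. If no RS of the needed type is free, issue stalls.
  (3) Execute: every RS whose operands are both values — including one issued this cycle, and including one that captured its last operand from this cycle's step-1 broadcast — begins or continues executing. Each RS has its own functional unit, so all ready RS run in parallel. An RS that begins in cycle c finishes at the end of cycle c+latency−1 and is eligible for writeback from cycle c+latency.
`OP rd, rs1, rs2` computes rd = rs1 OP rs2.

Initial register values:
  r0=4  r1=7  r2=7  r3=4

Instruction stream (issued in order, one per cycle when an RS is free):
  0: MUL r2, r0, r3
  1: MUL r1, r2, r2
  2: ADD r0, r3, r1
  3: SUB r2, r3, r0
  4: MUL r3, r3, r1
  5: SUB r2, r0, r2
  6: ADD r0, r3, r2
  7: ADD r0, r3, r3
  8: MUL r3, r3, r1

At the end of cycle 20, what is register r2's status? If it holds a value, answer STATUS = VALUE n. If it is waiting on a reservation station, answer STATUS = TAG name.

STATUS = VALUE 516

cycle 1: issue MUL r2<-Mul1 // r0:4,r1:7,r2:Mul1,r3:4
cycle 2: issue MUL r1<-Mul2 // r0:4,r1:Mul2,r2:Mul1,r3:4
cycle 3: issue ADD r0<-Add1 // r0:Add1,r1:Mul2,r2:Mul1,r3:4
cycle 4: issue SUB r2<-Add2 // r0:Add1,r1:Mul2,r2:Add2,r3:4
cycle 5: CDB Mul1=16; issue MUL r3<-Mul1 // r0:Add1,r1:Mul2,r2:Add2,r3:Mul1
cycle 6: stall // r0:Add1,r1:Mul2,r2:Add2,r3:Mul1
cycle 7: stall // r0:Add1,r1:Mul2,r2:Add2,r3:Mul1
cycle 8: stall // r0:Add1,r1:Mul2,r2:Add2,r3:Mul1
cycle 9: CDB Mul2=256; stall // r0:Add1,r1:256,r2:Add2,r3:Mul1
cycle 10: stall // r0:Add1,r1:256,r2:Add2,r3:Mul1
cycle 11: CDB Add1=260; issue SUB r2<-Add1 // r0:260,r1:256,r2:Add1,r3:Mul1
cycle 12: stall // r0:260,r1:256,r2:Add1,r3:Mul1
cycle 13: CDB Add2=-256; issue ADD r0<-Add2 // r0:Add2,r1:256,r2:Add1,r3:Mul1
cycle 14: CDB Mul1=1024; stall // r0:Add2,r1:256,r2:Add1,r3:1024
cycle 15: CDB Add1=516; issue ADD r0<-Add1 // r0:Add1,r1:256,r2:516,r3:1024
cycle 16: issue MUL r3<-Mul1 // r0:Add1,r1:256,r2:516,r3:Mul1
cycle 17: CDB Add1=2048 // r0:2048,r1:256,r2:516,r3:Mul1
cycle 18: CDB Add2=1540 // r0:2048,r1:256,r2:516,r3:Mul1
cycle 19: - // r0:2048,r1:256,r2:516,r3:Mul1
cycle 20: CDB Mul1=262144 // r0:2048,r1:256,r2:516,r3:262144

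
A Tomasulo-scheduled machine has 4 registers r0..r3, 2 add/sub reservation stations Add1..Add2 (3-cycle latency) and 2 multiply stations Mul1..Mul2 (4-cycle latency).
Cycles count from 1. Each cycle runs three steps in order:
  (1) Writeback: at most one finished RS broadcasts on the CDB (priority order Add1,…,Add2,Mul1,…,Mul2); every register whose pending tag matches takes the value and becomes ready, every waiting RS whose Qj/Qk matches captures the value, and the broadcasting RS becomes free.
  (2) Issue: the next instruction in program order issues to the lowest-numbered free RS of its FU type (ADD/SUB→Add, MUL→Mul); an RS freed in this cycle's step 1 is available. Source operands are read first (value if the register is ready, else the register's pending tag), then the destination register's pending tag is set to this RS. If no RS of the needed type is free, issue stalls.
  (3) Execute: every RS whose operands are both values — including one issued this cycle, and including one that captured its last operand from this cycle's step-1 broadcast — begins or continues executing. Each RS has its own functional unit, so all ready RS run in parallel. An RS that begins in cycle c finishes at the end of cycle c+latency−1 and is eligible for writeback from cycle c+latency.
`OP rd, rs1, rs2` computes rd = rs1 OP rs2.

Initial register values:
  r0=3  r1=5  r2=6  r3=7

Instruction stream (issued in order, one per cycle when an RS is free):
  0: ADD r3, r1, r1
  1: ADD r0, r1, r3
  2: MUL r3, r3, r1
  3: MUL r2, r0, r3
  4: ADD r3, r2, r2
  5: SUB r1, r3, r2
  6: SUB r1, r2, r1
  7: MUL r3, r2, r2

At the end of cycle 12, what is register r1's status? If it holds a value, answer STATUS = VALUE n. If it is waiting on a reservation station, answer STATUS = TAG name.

c1: issue ADD r3<-Add1 | r0:3,r1:5,r2:6,r3:Add1
c2: issue ADD r0<-Add2 | r0:Add2,r1:5,r2:6,r3:Add1
c3: issue MUL r3<-Mul1 | r0:Add2,r1:5,r2:6,r3:Mul1
c4: CDB Add1=10; issue MUL r2<-Mul2 | r0:Add2,r1:5,r2:Mul2,r3:Mul1
c5: issue ADD r3<-Add1 | r0:Add2,r1:5,r2:Mul2,r3:Add1
c6: stall | r0:Add2,r1:5,r2:Mul2,r3:Add1
c7: CDB Add2=15; issue SUB r1<-Add2 | r0:15,r1:Add2,r2:Mul2,r3:Add1
c8: CDB Mul1=50; stall | r0:15,r1:Add2,r2:Mul2,r3:Add1
c9: stall | r0:15,r1:Add2,r2:Mul2,r3:Add1
c10: stall | r0:15,r1:Add2,r2:Mul2,r3:Add1
c11: stall | r0:15,r1:Add2,r2:Mul2,r3:Add1
c12: CDB Mul2=750; stall | r0:15,r1:Add2,r2:750,r3:Add1

STATUS = TAG Add2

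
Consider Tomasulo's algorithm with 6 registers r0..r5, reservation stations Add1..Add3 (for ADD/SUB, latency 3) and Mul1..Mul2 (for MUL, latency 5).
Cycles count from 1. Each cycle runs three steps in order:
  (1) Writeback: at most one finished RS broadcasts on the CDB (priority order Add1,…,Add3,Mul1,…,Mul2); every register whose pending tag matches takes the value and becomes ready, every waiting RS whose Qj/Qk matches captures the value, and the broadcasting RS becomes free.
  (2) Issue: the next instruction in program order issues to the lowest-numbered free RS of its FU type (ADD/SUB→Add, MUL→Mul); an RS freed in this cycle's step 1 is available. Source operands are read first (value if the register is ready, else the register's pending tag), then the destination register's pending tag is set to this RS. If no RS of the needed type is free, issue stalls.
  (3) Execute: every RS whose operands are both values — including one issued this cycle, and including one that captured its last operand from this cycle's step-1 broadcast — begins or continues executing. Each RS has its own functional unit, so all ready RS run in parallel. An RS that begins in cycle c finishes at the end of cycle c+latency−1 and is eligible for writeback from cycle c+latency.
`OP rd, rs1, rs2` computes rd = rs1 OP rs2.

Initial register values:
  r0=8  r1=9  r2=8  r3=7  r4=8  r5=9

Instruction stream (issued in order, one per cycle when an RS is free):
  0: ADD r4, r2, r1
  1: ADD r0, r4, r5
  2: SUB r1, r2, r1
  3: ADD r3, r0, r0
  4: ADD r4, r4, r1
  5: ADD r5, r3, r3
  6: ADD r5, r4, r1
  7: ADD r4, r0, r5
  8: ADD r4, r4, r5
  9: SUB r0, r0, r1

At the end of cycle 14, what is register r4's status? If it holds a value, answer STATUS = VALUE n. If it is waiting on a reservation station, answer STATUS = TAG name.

STATUS = TAG Add3

  c1: issue ADD r4<-Add1  regs: r0:8,r1:9,r2:8,r3:7,r4:Add1,r5:9
  c2: issue ADD r0<-Add2  regs: r0:Add2,r1:9,r2:8,r3:7,r4:Add1,r5:9
  c3: issue SUB r1<-Add3  regs: r0:Add2,r1:Add3,r2:8,r3:7,r4:Add1,r5:9
  c4: CDB Add1=17; issue ADD r3<-Add1  regs: r0:Add2,r1:Add3,r2:8,r3:Add1,r4:17,r5:9
  c5: stall  regs: r0:Add2,r1:Add3,r2:8,r3:Add1,r4:17,r5:9
  c6: CDB Add3=-1; issue ADD r4<-Add3  regs: r0:Add2,r1:-1,r2:8,r3:Add1,r4:Add3,r5:9
  c7: CDB Add2=26; issue ADD r5<-Add2  regs: r0:26,r1:-1,r2:8,r3:Add1,r4:Add3,r5:Add2
  c8: stall  regs: r0:26,r1:-1,r2:8,r3:Add1,r4:Add3,r5:Add2
  c9: CDB Add3=16; issue ADD r5<-Add3  regs: r0:26,r1:-1,r2:8,r3:Add1,r4:16,r5:Add3
  c10: CDB Add1=52; issue ADD r4<-Add1  regs: r0:26,r1:-1,r2:8,r3:52,r4:Add1,r5:Add3
  c11: stall  regs: r0:26,r1:-1,r2:8,r3:52,r4:Add1,r5:Add3
  c12: CDB Add3=15; issue ADD r4<-Add3  regs: r0:26,r1:-1,r2:8,r3:52,r4:Add3,r5:15
  c13: CDB Add2=104; issue SUB r0<-Add2  regs: r0:Add2,r1:-1,r2:8,r3:52,r4:Add3,r5:15
  c14: -  regs: r0:Add2,r1:-1,r2:8,r3:52,r4:Add3,r5:15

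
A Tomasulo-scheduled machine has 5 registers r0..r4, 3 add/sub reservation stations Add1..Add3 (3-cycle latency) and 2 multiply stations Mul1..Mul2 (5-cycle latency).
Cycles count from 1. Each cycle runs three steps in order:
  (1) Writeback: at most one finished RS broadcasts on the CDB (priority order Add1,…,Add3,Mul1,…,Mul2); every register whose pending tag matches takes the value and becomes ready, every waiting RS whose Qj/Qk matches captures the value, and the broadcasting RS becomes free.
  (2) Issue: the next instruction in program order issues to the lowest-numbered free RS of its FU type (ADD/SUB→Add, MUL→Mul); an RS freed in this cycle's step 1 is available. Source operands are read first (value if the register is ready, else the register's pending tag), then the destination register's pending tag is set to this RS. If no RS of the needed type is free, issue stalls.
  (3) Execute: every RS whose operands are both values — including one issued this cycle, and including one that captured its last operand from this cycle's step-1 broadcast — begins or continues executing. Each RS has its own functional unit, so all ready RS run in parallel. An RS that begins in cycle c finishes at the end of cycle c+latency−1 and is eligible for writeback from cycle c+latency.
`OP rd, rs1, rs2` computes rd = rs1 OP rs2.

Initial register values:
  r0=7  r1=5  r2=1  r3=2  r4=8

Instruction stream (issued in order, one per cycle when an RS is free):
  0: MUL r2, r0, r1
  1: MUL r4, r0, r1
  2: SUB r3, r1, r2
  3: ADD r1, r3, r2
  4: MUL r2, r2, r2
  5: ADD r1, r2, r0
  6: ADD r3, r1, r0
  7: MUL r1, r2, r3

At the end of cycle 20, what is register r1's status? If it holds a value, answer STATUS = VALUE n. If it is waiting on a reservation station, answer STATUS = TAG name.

STATUS = TAG Mul2

  c1: issue MUL r2<-Mul1  regs: r0:7,r1:5,r2:Mul1,r3:2,r4:8
  c2: issue MUL r4<-Mul2  regs: r0:7,r1:5,r2:Mul1,r3:2,r4:Mul2
  c3: issue SUB r3<-Add1  regs: r0:7,r1:5,r2:Mul1,r3:Add1,r4:Mul2
  c4: issue ADD r1<-Add2  regs: r0:7,r1:Add2,r2:Mul1,r3:Add1,r4:Mul2
  c5: stall  regs: r0:7,r1:Add2,r2:Mul1,r3:Add1,r4:Mul2
  c6: CDB Mul1=35; issue MUL r2<-Mul1  regs: r0:7,r1:Add2,r2:Mul1,r3:Add1,r4:Mul2
  c7: CDB Mul2=35; issue ADD r1<-Add3  regs: r0:7,r1:Add3,r2:Mul1,r3:Add1,r4:35
  c8: stall  regs: r0:7,r1:Add3,r2:Mul1,r3:Add1,r4:35
  c9: CDB Add1=-30; issue ADD r3<-Add1  regs: r0:7,r1:Add3,r2:Mul1,r3:Add1,r4:35
  c10: issue MUL r1<-Mul2  regs: r0:7,r1:Mul2,r2:Mul1,r3:Add1,r4:35
  c11: CDB Mul1=1225  regs: r0:7,r1:Mul2,r2:1225,r3:Add1,r4:35
  c12: CDB Add2=5  regs: r0:7,r1:Mul2,r2:1225,r3:Add1,r4:35
  c13: -  regs: r0:7,r1:Mul2,r2:1225,r3:Add1,r4:35
  c14: CDB Add3=1232  regs: r0:7,r1:Mul2,r2:1225,r3:Add1,r4:35
  c15: -  regs: r0:7,r1:Mul2,r2:1225,r3:Add1,r4:35
  c16: -  regs: r0:7,r1:Mul2,r2:1225,r3:Add1,r4:35
  c17: CDB Add1=1239  regs: r0:7,r1:Mul2,r2:1225,r3:1239,r4:35
  c18: -  regs: r0:7,r1:Mul2,r2:1225,r3:1239,r4:35
  c19: -  regs: r0:7,r1:Mul2,r2:1225,r3:1239,r4:35
  c20: -  regs: r0:7,r1:Mul2,r2:1225,r3:1239,r4:35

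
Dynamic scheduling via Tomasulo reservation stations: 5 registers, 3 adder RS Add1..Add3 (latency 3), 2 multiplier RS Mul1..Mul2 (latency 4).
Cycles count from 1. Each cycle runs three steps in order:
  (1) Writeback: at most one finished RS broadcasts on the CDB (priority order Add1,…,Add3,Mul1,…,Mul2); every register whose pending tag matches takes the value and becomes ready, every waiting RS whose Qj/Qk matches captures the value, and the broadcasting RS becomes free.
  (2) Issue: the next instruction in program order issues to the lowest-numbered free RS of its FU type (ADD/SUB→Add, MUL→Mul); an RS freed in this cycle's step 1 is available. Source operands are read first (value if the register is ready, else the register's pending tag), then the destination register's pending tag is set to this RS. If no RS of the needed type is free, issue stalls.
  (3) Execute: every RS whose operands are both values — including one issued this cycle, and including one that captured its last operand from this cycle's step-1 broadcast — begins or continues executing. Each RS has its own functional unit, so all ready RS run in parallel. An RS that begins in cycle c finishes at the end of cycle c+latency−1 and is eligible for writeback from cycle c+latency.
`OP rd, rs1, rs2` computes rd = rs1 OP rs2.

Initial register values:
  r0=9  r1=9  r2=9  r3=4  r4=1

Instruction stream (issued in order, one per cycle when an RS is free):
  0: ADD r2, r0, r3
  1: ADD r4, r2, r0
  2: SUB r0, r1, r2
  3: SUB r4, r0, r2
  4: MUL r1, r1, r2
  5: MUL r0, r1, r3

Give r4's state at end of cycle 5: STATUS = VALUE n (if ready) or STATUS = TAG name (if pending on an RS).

c1: issue ADD r2<-Add1 | r0:9,r1:9,r2:Add1,r3:4,r4:1
c2: issue ADD r4<-Add2 | r0:9,r1:9,r2:Add1,r3:4,r4:Add2
c3: issue SUB r0<-Add3 | r0:Add3,r1:9,r2:Add1,r3:4,r4:Add2
c4: CDB Add1=13; issue SUB r4<-Add1 | r0:Add3,r1:9,r2:13,r3:4,r4:Add1
c5: issue MUL r1<-Mul1 | r0:Add3,r1:Mul1,r2:13,r3:4,r4:Add1

STATUS = TAG Add1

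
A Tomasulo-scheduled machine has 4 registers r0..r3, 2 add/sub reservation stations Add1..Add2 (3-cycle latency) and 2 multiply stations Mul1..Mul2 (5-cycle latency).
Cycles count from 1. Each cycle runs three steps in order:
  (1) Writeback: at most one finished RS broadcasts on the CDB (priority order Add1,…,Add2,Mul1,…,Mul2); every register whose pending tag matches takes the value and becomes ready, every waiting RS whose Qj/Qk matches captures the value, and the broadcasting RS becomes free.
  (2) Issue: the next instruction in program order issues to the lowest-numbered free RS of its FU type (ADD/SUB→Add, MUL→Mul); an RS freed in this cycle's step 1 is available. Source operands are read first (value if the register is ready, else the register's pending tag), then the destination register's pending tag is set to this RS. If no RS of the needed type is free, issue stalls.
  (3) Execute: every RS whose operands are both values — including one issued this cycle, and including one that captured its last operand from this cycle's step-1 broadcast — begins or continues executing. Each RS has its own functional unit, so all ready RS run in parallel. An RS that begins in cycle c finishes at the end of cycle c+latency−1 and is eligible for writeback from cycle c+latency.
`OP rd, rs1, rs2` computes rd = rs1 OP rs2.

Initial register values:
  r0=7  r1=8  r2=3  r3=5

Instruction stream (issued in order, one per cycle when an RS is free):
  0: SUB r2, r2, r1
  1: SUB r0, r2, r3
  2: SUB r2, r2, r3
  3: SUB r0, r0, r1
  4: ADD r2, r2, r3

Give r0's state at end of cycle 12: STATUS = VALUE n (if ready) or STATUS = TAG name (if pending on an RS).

  c1: issue SUB r2<-Add1  regs: r0:7,r1:8,r2:Add1,r3:5
  c2: issue SUB r0<-Add2  regs: r0:Add2,r1:8,r2:Add1,r3:5
  c3: stall  regs: r0:Add2,r1:8,r2:Add1,r3:5
  c4: CDB Add1=-5; issue SUB r2<-Add1  regs: r0:Add2,r1:8,r2:Add1,r3:5
  c5: stall  regs: r0:Add2,r1:8,r2:Add1,r3:5
  c6: stall  regs: r0:Add2,r1:8,r2:Add1,r3:5
  c7: CDB Add1=-10; issue SUB r0<-Add1  regs: r0:Add1,r1:8,r2:-10,r3:5
  c8: CDB Add2=-10; issue ADD r2<-Add2  regs: r0:Add1,r1:8,r2:Add2,r3:5
  c9: -  regs: r0:Add1,r1:8,r2:Add2,r3:5
  c10: -  regs: r0:Add1,r1:8,r2:Add2,r3:5
  c11: CDB Add1=-18  regs: r0:-18,r1:8,r2:Add2,r3:5
  c12: CDB Add2=-5  regs: r0:-18,r1:8,r2:-5,r3:5

STATUS = VALUE -18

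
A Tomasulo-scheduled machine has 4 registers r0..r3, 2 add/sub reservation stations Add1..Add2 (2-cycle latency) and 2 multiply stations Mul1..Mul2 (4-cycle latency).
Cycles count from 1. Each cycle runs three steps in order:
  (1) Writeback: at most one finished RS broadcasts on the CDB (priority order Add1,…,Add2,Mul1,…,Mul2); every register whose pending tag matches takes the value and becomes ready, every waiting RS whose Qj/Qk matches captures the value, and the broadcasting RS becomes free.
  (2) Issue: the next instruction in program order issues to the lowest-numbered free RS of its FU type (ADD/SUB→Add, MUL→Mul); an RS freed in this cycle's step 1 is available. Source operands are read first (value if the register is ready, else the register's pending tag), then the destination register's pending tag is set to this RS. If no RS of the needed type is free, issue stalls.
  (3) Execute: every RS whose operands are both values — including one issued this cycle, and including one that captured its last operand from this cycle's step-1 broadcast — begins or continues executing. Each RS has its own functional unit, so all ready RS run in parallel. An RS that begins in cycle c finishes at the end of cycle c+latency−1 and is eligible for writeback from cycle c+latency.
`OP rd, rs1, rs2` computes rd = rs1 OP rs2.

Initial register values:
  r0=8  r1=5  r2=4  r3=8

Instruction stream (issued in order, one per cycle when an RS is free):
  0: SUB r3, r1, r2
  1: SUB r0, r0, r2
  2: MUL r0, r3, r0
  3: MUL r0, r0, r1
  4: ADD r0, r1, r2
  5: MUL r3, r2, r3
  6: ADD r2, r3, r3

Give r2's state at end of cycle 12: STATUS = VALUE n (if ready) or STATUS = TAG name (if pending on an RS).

cycle 1: issue SUB r3<-Add1 // r0:8,r1:5,r2:4,r3:Add1
cycle 2: issue SUB r0<-Add2 // r0:Add2,r1:5,r2:4,r3:Add1
cycle 3: CDB Add1=1; issue MUL r0<-Mul1 // r0:Mul1,r1:5,r2:4,r3:1
cycle 4: CDB Add2=4; issue MUL r0<-Mul2 // r0:Mul2,r1:5,r2:4,r3:1
cycle 5: issue ADD r0<-Add1 // r0:Add1,r1:5,r2:4,r3:1
cycle 6: stall // r0:Add1,r1:5,r2:4,r3:1
cycle 7: CDB Add1=9; stall // r0:9,r1:5,r2:4,r3:1
cycle 8: CDB Mul1=4; issue MUL r3<-Mul1 // r0:9,r1:5,r2:4,r3:Mul1
cycle 9: issue ADD r2<-Add1 // r0:9,r1:5,r2:Add1,r3:Mul1
cycle 10: - // r0:9,r1:5,r2:Add1,r3:Mul1
cycle 11: - // r0:9,r1:5,r2:Add1,r3:Mul1
cycle 12: CDB Mul1=4 // r0:9,r1:5,r2:Add1,r3:4

STATUS = TAG Add1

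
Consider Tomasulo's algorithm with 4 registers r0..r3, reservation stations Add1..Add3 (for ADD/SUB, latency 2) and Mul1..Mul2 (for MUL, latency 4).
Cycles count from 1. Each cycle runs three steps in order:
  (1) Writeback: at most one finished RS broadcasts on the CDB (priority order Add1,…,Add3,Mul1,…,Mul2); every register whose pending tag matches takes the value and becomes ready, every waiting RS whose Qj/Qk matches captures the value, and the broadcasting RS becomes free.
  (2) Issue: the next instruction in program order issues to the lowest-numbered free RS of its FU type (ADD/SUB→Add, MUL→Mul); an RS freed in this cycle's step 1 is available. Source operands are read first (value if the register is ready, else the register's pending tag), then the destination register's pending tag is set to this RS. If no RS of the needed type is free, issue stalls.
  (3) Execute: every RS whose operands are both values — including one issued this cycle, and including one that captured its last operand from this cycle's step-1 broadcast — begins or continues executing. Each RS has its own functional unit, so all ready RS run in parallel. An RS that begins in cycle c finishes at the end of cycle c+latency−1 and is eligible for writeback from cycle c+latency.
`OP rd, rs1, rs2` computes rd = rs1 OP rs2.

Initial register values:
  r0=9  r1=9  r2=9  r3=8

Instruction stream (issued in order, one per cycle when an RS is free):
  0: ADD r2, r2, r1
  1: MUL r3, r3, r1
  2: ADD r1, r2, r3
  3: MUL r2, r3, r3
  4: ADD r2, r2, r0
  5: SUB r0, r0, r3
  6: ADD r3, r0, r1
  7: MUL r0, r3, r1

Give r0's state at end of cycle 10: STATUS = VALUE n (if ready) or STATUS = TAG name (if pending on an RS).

cycle 1: issue ADD r2<-Add1 // r0:9,r1:9,r2:Add1,r3:8
cycle 2: issue MUL r3<-Mul1 // r0:9,r1:9,r2:Add1,r3:Mul1
cycle 3: CDB Add1=18; issue ADD r1<-Add1 // r0:9,r1:Add1,r2:18,r3:Mul1
cycle 4: issue MUL r2<-Mul2 // r0:9,r1:Add1,r2:Mul2,r3:Mul1
cycle 5: issue ADD r2<-Add2 // r0:9,r1:Add1,r2:Add2,r3:Mul1
cycle 6: CDB Mul1=72; issue SUB r0<-Add3 // r0:Add3,r1:Add1,r2:Add2,r3:72
cycle 7: stall // r0:Add3,r1:Add1,r2:Add2,r3:72
cycle 8: CDB Add1=90; issue ADD r3<-Add1 // r0:Add3,r1:90,r2:Add2,r3:Add1
cycle 9: CDB Add3=-63; issue MUL r0<-Mul1 // r0:Mul1,r1:90,r2:Add2,r3:Add1
cycle 10: CDB Mul2=5184 // r0:Mul1,r1:90,r2:Add2,r3:Add1

STATUS = TAG Mul1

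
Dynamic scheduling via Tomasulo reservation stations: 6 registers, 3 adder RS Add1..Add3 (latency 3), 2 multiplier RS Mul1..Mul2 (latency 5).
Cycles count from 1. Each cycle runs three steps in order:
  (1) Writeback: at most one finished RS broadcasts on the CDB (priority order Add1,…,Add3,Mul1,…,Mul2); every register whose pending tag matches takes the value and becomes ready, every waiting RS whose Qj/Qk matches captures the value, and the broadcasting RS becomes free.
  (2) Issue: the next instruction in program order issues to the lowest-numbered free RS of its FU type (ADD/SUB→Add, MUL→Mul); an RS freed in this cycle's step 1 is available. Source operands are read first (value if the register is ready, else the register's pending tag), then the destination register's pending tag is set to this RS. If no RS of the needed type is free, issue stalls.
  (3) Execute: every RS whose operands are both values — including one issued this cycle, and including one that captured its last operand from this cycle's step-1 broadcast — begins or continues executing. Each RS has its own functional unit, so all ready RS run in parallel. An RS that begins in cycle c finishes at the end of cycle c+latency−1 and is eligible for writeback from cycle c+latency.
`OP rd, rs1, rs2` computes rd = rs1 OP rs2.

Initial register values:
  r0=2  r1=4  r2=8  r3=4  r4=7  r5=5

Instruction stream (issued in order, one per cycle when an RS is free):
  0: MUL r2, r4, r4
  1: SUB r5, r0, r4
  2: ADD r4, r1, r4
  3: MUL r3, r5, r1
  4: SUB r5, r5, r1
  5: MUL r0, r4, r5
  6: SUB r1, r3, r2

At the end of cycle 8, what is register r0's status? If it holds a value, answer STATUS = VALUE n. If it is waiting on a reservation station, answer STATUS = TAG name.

c1: issue MUL r2<-Mul1 | r0:2,r1:4,r2:Mul1,r3:4,r4:7,r5:5
c2: issue SUB r5<-Add1 | r0:2,r1:4,r2:Mul1,r3:4,r4:7,r5:Add1
c3: issue ADD r4<-Add2 | r0:2,r1:4,r2:Mul1,r3:4,r4:Add2,r5:Add1
c4: issue MUL r3<-Mul2 | r0:2,r1:4,r2:Mul1,r3:Mul2,r4:Add2,r5:Add1
c5: CDB Add1=-5; issue SUB r5<-Add1 | r0:2,r1:4,r2:Mul1,r3:Mul2,r4:Add2,r5:Add1
c6: CDB Add2=11; stall | r0:2,r1:4,r2:Mul1,r3:Mul2,r4:11,r5:Add1
c7: CDB Mul1=49; issue MUL r0<-Mul1 | r0:Mul1,r1:4,r2:49,r3:Mul2,r4:11,r5:Add1
c8: CDB Add1=-9; issue SUB r1<-Add1 | r0:Mul1,r1:Add1,r2:49,r3:Mul2,r4:11,r5:-9

STATUS = TAG Mul1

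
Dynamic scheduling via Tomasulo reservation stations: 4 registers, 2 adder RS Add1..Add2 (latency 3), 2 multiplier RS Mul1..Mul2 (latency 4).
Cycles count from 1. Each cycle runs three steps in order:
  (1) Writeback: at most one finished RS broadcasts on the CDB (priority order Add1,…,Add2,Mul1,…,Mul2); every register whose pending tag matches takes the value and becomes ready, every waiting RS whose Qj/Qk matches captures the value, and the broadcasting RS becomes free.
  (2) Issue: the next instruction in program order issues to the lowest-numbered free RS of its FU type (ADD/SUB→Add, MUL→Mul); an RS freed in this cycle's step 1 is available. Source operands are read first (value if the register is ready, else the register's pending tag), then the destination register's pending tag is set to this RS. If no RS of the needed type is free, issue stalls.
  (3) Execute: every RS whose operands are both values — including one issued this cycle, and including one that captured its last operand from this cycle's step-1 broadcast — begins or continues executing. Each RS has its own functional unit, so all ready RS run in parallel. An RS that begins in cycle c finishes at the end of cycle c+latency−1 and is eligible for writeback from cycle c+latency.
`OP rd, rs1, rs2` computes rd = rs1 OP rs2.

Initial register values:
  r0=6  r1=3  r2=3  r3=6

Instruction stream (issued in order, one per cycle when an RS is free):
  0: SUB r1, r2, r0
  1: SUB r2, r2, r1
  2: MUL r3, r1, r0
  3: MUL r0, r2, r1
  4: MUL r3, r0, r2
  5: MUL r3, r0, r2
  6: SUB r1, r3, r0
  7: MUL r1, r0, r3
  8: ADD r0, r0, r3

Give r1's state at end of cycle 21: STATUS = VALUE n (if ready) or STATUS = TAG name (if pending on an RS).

STATUS = VALUE 1944

cycle 1: issue SUB r1<-Add1 // r0:6,r1:Add1,r2:3,r3:6
cycle 2: issue SUB r2<-Add2 // r0:6,r1:Add1,r2:Add2,r3:6
cycle 3: issue MUL r3<-Mul1 // r0:6,r1:Add1,r2:Add2,r3:Mul1
cycle 4: CDB Add1=-3; issue MUL r0<-Mul2 // r0:Mul2,r1:-3,r2:Add2,r3:Mul1
cycle 5: stall // r0:Mul2,r1:-3,r2:Add2,r3:Mul1
cycle 6: stall // r0:Mul2,r1:-3,r2:Add2,r3:Mul1
cycle 7: CDB Add2=6; stall // r0:Mul2,r1:-3,r2:6,r3:Mul1
cycle 8: CDB Mul1=-18; issue MUL r3<-Mul1 // r0:Mul2,r1:-3,r2:6,r3:Mul1
cycle 9: stall // r0:Mul2,r1:-3,r2:6,r3:Mul1
cycle 10: stall // r0:Mul2,r1:-3,r2:6,r3:Mul1
cycle 11: CDB Mul2=-18; issue MUL r3<-Mul2 // r0:-18,r1:-3,r2:6,r3:Mul2
cycle 12: issue SUB r1<-Add1 // r0:-18,r1:Add1,r2:6,r3:Mul2
cycle 13: stall // r0:-18,r1:Add1,r2:6,r3:Mul2
cycle 14: stall // r0:-18,r1:Add1,r2:6,r3:Mul2
cycle 15: CDB Mul1=-108; issue MUL r1<-Mul1 // r0:-18,r1:Mul1,r2:6,r3:Mul2
cycle 16: CDB Mul2=-108; issue ADD r0<-Add2 // r0:Add2,r1:Mul1,r2:6,r3:-108
cycle 17: - // r0:Add2,r1:Mul1,r2:6,r3:-108
cycle 18: - // r0:Add2,r1:Mul1,r2:6,r3:-108
cycle 19: CDB Add1=-90 // r0:Add2,r1:Mul1,r2:6,r3:-108
cycle 20: CDB Add2=-126 // r0:-126,r1:Mul1,r2:6,r3:-108
cycle 21: CDB Mul1=1944 // r0:-126,r1:1944,r2:6,r3:-108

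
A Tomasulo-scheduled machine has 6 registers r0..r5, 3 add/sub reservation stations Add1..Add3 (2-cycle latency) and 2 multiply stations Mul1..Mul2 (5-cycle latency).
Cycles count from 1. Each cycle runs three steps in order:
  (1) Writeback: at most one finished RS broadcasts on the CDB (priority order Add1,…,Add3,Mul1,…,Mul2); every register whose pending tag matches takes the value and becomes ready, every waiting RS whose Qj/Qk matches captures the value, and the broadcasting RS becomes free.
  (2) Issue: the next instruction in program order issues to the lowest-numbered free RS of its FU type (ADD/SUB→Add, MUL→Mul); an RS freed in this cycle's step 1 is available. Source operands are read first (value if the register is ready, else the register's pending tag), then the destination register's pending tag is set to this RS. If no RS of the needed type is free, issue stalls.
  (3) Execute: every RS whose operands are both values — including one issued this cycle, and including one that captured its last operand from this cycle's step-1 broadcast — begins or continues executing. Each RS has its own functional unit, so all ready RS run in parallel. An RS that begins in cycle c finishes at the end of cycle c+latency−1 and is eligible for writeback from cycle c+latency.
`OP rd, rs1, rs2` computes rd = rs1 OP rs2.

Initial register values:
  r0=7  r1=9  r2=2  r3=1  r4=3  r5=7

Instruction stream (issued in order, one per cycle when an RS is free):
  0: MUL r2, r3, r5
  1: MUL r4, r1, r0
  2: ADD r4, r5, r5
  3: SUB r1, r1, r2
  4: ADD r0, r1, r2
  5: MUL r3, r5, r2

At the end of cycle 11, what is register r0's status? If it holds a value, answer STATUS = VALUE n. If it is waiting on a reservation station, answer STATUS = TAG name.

  c1: issue MUL r2<-Mul1  regs: r0:7,r1:9,r2:Mul1,r3:1,r4:3,r5:7
  c2: issue MUL r4<-Mul2  regs: r0:7,r1:9,r2:Mul1,r3:1,r4:Mul2,r5:7
  c3: issue ADD r4<-Add1  regs: r0:7,r1:9,r2:Mul1,r3:1,r4:Add1,r5:7
  c4: issue SUB r1<-Add2  regs: r0:7,r1:Add2,r2:Mul1,r3:1,r4:Add1,r5:7
  c5: CDB Add1=14; issue ADD r0<-Add1  regs: r0:Add1,r1:Add2,r2:Mul1,r3:1,r4:14,r5:7
  c6: CDB Mul1=7; issue MUL r3<-Mul1  regs: r0:Add1,r1:Add2,r2:7,r3:Mul1,r4:14,r5:7
  c7: CDB Mul2=63  regs: r0:Add1,r1:Add2,r2:7,r3:Mul1,r4:14,r5:7
  c8: CDB Add2=2  regs: r0:Add1,r1:2,r2:7,r3:Mul1,r4:14,r5:7
  c9: -  regs: r0:Add1,r1:2,r2:7,r3:Mul1,r4:14,r5:7
  c10: CDB Add1=9  regs: r0:9,r1:2,r2:7,r3:Mul1,r4:14,r5:7
  c11: CDB Mul1=49  regs: r0:9,r1:2,r2:7,r3:49,r4:14,r5:7

STATUS = VALUE 9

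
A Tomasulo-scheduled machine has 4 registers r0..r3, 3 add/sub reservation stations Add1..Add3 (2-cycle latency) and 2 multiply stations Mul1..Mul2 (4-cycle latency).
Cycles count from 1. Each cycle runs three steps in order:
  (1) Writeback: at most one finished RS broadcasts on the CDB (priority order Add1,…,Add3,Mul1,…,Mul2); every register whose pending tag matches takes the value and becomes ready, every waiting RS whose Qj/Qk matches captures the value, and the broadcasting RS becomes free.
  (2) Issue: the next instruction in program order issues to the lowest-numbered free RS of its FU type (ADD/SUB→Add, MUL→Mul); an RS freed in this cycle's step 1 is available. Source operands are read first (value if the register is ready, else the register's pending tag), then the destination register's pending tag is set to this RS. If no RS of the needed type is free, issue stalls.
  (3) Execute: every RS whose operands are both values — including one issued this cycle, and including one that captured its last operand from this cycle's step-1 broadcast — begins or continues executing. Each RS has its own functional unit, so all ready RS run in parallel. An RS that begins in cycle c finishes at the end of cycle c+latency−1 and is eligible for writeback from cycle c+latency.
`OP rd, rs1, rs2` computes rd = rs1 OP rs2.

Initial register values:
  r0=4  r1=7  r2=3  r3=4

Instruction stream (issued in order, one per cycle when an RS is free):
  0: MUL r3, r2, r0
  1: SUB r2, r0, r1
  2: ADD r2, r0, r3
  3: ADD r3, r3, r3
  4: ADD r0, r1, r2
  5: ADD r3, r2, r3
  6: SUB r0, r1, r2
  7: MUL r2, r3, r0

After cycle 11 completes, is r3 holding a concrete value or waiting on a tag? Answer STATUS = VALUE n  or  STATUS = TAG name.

  c1: issue MUL r3<-Mul1  regs: r0:4,r1:7,r2:3,r3:Mul1
  c2: issue SUB r2<-Add1  regs: r0:4,r1:7,r2:Add1,r3:Mul1
  c3: issue ADD r2<-Add2  regs: r0:4,r1:7,r2:Add2,r3:Mul1
  c4: CDB Add1=-3; issue ADD r3<-Add1  regs: r0:4,r1:7,r2:Add2,r3:Add1
  c5: CDB Mul1=12; issue ADD r0<-Add3  regs: r0:Add3,r1:7,r2:Add2,r3:Add1
  c6: stall  regs: r0:Add3,r1:7,r2:Add2,r3:Add1
  c7: CDB Add1=24; issue ADD r3<-Add1  regs: r0:Add3,r1:7,r2:Add2,r3:Add1
  c8: CDB Add2=16; issue SUB r0<-Add2  regs: r0:Add2,r1:7,r2:16,r3:Add1
  c9: issue MUL r2<-Mul1  regs: r0:Add2,r1:7,r2:Mul1,r3:Add1
  c10: CDB Add1=40  regs: r0:Add2,r1:7,r2:Mul1,r3:40
  c11: CDB Add2=-9  regs: r0:-9,r1:7,r2:Mul1,r3:40

STATUS = VALUE 40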